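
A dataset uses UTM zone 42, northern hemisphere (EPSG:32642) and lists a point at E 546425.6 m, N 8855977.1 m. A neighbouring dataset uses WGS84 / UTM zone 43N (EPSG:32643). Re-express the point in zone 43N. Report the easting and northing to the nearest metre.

E 427433 m, N 8857325 m

UTM 42N → geographic: φ = 79.76219976°, λ = 71.34040136°.
UTM 43N (λ₀ = 75°) forward: E = 427433.347 m, N = 8857325.286 m.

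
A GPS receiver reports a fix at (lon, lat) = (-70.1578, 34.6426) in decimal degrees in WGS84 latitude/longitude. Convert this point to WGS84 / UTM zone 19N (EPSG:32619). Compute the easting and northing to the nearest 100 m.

Zone 19 central meridian λ₀ = 6×19 − 183 = -69°; Δλ = -1.1578°.
Transverse Mercator on WGS84 with k₀ = 0.9996 gives E = 393888.939 m, N = 3834019.430 m.

E 393900 m, N 3834000 m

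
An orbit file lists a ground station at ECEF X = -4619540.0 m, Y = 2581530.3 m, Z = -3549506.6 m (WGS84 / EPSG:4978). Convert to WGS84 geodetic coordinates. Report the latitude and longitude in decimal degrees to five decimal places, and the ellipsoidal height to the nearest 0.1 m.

lat -34.02960°, lon 150.80230°, h 604.9 m

λ = atan2(Y, X) = 150.80229985°; p = √(X²+Y²) = 5291922.9 m.
Bowring's method on WGS84 (a = 6378137 m, b = 6356752.314 m) gives φ = -34.02960000°, h = 604.914 m.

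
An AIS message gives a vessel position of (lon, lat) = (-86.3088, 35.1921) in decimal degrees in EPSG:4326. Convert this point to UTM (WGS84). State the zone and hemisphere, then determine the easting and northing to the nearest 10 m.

Zone 16N: E 562930 m, N 3894570 m

Longitude -86.3088° lies in the 6° band [-90°, -84°), giving zone 16; latitude is north of the equator, so 16N.
Zone 16 central meridian λ₀ = 6×16 − 183 = -87°; Δλ = +0.6912°.
Transverse Mercator on WGS84 with k₀ = 0.9996 gives E = 562925.899 m, N = 3894565.316 m.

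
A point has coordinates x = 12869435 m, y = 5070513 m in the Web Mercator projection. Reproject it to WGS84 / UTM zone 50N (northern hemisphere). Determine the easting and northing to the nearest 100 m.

Web Mercator inverse (R = 6378137 m) → φ = 41.39320191°, λ = 115.60810158°.
UTM 50N forward: E = 383636.186 m, N = 4583342.386 m.

E 383600 m, N 4583300 m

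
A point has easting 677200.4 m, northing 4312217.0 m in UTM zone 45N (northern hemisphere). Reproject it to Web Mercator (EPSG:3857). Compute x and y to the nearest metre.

x 9912400 m, y 4713224 m

Unproject from UTM 45N (λ₀ = 87°) → φ = 38.94100016°, λ = 89.04459976°.
Web Mercator (R = 6378137 m): x = 9912399.504 m, y = 4713223.872 m.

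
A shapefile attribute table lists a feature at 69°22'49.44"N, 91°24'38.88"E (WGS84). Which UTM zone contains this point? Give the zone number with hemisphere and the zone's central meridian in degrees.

UTM zone = ⌊(λ + 180)/6⌋ + 1; 91.4108° ∈ [90°, 96°) → zone 46.
Hemisphere: N (φ ≥ 0).
Central meridian λ₀ = 6×46 − 183 = 93°.

Zone 46N, central meridian 93°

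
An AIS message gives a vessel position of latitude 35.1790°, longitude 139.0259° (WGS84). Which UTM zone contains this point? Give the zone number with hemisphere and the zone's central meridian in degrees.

Zone 54N, central meridian 141°

UTM zone = ⌊(λ + 180)/6⌋ + 1; 139.0259° ∈ [138°, 144°) → zone 54.
Hemisphere: N (φ ≥ 0).
Central meridian λ₀ = 6×54 − 183 = 141°.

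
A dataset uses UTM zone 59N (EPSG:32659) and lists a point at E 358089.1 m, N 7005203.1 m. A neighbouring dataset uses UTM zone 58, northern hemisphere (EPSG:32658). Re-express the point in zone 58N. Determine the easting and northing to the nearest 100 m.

UTM 59N → geographic: φ = 63.14809965°, λ = 168.18340021°.
UTM 58N (λ₀ = 165°) forward: E = 660381.069 m, N = 7006066.712 m.

E 660400 m, N 7006100 m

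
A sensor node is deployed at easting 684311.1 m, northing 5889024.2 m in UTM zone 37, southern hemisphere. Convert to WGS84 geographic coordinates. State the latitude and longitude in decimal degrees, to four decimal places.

lat -37.1270°, lon 41.0748°

Zone 37S: λ₀ = 39°, k₀ = 0.9996, false easting 500000 m, false northing 10000000 m.
Meridian distance M = (N − FN)/k₀ = -4112620.8 m.
Inverse transverse Mercator on WGS84 gives φ = -37.12700004°, λ = 41.07480008°.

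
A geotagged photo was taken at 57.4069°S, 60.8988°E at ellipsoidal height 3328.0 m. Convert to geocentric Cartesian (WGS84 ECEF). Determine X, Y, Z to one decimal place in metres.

X 1675824.9 m, Y 3010714.6 m, Z -5353248.5 m

WGS84: a = 6378137 m, e² = 0.006694380; N(φ) = a/√(1−e²sin²φ) = 6393345.382 m.
X = (N+h)·cosφ·cosλ = 1675824.861 m; Y = (N+h)·cosφ·sinλ = 3010714.636 m; Z = (N(1−e²)+h)·sinφ = -5353248.515 m.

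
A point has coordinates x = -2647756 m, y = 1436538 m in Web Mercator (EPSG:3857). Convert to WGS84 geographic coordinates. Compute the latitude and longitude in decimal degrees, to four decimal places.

lat 12.7969°, lon -23.7852°

R = 6378137 m. λ = x/R = -23.78519683°.
φ = 2·arctan(exp(y/R)) − 90° = 2·arctan(1.25261) − 90° = 12.79689987°.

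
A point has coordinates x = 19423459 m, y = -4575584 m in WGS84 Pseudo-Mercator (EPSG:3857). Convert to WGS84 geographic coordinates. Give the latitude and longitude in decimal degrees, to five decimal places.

lat -37.97280°, lon 174.48390°

R = 6378137 m. λ = x/R = 174.48390090°.
φ = 2·arctan(exp(y/R)) − 90° = 2·arctan(0.48803) − 90° = -37.97279945°.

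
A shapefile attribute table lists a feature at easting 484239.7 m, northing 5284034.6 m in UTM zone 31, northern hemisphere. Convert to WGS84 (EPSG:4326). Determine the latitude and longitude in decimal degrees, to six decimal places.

lat 47.709500°, lon 2.789900°

Zone 31N: λ₀ = 3°, k₀ = 0.9996, false easting 500000 m.
Meridian distance M = (N − FN)/k₀ = 5286149.1 m.
Inverse transverse Mercator on WGS84 gives φ = 47.70950043°, λ = 2.78989993°.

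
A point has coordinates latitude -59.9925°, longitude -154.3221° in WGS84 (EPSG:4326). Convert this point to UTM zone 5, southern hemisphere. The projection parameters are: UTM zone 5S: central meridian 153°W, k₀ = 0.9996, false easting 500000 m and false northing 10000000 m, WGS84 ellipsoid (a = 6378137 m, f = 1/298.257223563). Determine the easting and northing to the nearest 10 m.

Zone 5 central meridian λ₀ = 6×5 − 183 = -153°; Δλ = -1.3221°.
Transverse Mercator on WGS84 with k₀ = 0.9996 gives E = 426242.905 m, N = 3348687.110 m.

E 426240 m, N 3348690 m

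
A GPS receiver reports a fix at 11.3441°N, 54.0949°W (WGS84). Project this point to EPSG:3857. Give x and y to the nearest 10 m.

Web Mercator is spherical with R = a = 6378137 m.
x = R·λ = 6378137 × -0.944134114 = -6021816.723 m.
y = R·ln tan(π/4 + φ/2) = 6378137 × 0.199298292 = 1271151.812 m.

x -6021820 m, y 1271150 m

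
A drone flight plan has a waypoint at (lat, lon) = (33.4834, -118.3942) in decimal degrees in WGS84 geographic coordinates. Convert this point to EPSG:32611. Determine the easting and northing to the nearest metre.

E 370469 m, N 3705748 m

Zone 11 central meridian λ₀ = 6×11 − 183 = -117°; Δλ = -1.3942°.
Transverse Mercator on WGS84 with k₀ = 0.9996 gives E = 370469.456 m, N = 3705748.350 m.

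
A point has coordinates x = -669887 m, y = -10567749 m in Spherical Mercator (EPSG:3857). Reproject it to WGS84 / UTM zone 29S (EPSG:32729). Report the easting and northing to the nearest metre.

E 622464 m, N 2409262 m

Web Mercator inverse (R = 6378137 m) → φ = -68.40279835°, λ = -6.01769731°.
UTM 29S forward: E = 622463.807 m, N = 2409261.894 m.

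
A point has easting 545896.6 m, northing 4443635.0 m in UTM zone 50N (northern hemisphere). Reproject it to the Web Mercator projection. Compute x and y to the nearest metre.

Unproject from UTM 50N (λ₀ = 117°) → φ = 40.14180045°, λ = 117.53879945°.
Web Mercator (R = 6378137 m): x = 13084359.304 m, y = 4886569.781 m.

x 13084359 m, y 4886570 m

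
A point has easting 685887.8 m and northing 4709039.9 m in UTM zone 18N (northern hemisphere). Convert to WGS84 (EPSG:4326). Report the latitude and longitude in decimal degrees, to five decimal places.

Zone 18N: λ₀ = -75°, k₀ = 0.9996, false easting 500000 m.
Meridian distance M = (N − FN)/k₀ = 4710924.3 m.
Inverse transverse Mercator on WGS84 gives φ = 42.51140009°, λ = -72.73730010°.

lat 42.51140°, lon -72.73730°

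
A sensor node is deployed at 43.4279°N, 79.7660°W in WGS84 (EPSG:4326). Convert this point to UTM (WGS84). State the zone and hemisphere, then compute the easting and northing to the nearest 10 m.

Zone 17N: E 599880 m, N 4809070 m

Longitude -79.7660° lies in the 6° band [-84°, -78°), giving zone 17; latitude is north of the equator, so 17N.
Zone 17 central meridian λ₀ = 6×17 − 183 = -81°; Δλ = +1.2340°.
Transverse Mercator on WGS84 with k₀ = 0.9996 gives E = 599880.969 m, N = 4809073.608 m.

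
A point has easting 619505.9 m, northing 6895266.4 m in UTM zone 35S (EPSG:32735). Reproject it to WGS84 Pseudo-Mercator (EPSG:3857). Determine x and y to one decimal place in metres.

Unproject from UTM 35S (λ₀ = 27°) → φ = -28.06259987°, λ = 28.21610012°.
Web Mercator (R = 6378137 m): x = 3141001.898 m, y = -3256868.495 m.

x 3141001.9 m, y -3256868.5 m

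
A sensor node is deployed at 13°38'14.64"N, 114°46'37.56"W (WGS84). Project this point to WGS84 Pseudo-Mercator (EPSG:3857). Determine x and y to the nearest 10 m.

Web Mercator is spherical with R = a = 6378137 m.
x = R·λ = 6378137 × -2.003238301 = -12776928.327 m.
y = R·ln tan(π/4 + φ/2) = 6378137 × 0.240297270 = 1532648.907 m.

x -12776930 m, y 1532650 m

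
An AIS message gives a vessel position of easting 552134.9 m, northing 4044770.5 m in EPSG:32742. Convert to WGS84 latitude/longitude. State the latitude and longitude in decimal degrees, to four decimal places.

lat -53.7431°, lon 69.7905°

Zone 42S: λ₀ = 69°, k₀ = 0.9996, false easting 500000 m, false northing 10000000 m.
Meridian distance M = (N − FN)/k₀ = -5957612.5 m.
Inverse transverse Mercator on WGS84 gives φ = -53.74310020°, λ = 69.79049957°.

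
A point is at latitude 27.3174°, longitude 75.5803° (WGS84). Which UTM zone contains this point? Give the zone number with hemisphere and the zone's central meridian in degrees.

Zone 43N, central meridian 75°

UTM zone = ⌊(λ + 180)/6⌋ + 1; 75.5803° ∈ [72°, 78°) → zone 43.
Hemisphere: N (φ ≥ 0).
Central meridian λ₀ = 6×43 − 183 = 75°.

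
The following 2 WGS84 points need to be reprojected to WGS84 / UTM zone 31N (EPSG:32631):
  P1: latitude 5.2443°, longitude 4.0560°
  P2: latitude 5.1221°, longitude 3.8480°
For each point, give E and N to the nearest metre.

P1: E 617024 m, N 579768 m; P2: E 593990 m, N 566223 m

UTM zone 31N: λ₀ = 3°, k₀ = 0.9996.
P1 (5.2443°, 4.0560°) → (617024.313, 579767.528) m.
P2 (5.1221°, 3.8480°) → (593990.264, 566223.171) m.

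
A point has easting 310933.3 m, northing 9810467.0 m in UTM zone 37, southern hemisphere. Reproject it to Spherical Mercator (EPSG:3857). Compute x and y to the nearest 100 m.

x 4152300 m, y -190800 m

Unproject from UTM 37S (λ₀ = 39°) → φ = -1.71400036°, λ = 37.30040038°.
Web Mercator (R = 6378137 m): x = 4152261.577 m, y = -190830.112 m.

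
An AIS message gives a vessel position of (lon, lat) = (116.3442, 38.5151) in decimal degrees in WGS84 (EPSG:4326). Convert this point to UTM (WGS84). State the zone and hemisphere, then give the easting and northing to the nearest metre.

Longitude 116.3442° lies in the 6° band [114°, 120°), giving zone 50; latitude is north of the equator, so 50N.
Zone 50 central meridian λ₀ = 6×50 − 183 = 117°; Δλ = -0.6558°.
Transverse Mercator on WGS84 with k₀ = 0.9996 gives E = 442827.292 m, N = 4263172.705 m.

Zone 50N: E 442827 m, N 4263173 m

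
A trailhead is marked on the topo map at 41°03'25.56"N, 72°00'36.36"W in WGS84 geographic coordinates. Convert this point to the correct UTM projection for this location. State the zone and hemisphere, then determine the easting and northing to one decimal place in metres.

Zone 18N: E 751253.9 m, N 4549403.7 m

Longitude -72.0101° lies in the 6° band [-78°, -72°), giving zone 18; latitude is north of the equator, so 18N.
Zone 18 central meridian λ₀ = 6×18 − 183 = -75°; Δλ = +2.9899°.
Transverse Mercator on WGS84 with k₀ = 0.9996 gives E = 751253.887 m, N = 4549403.672 m.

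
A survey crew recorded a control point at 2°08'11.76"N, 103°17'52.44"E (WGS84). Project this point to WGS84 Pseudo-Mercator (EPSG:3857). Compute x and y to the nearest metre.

x 11499070 m, y 237900 m

Web Mercator is spherical with R = a = 6378137 m.
x = R·λ = 6378137 × 1.802888465 = 11499069.628 m.
y = R·ln tan(π/4 + φ/2) = 6378137 × 0.037299351 = 237900.368 m.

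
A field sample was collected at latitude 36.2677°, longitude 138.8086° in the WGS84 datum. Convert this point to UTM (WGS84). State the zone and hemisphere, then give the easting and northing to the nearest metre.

Longitude 138.8086° lies in the 6° band [138°, 144°), giving zone 54; latitude is north of the equator, so 54N.
Zone 54 central meridian λ₀ = 6×54 − 183 = 141°; Δλ = -2.1914°.
Transverse Mercator on WGS84 with k₀ = 0.9996 gives E = 303149.460 m, N = 4015868.505 m.

Zone 54N: E 303149 m, N 4015869 m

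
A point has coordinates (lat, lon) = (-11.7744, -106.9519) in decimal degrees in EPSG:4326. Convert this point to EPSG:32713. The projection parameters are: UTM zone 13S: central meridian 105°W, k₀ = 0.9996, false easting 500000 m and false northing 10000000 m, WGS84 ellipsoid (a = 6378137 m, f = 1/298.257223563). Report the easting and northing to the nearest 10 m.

E 287300 m, N 8697650 m

Zone 13 central meridian λ₀ = 6×13 − 183 = -105°; Δλ = -1.9519°.
Transverse Mercator on WGS84 with k₀ = 0.9996 gives E = 287304.914 m, N = 8697653.065 m.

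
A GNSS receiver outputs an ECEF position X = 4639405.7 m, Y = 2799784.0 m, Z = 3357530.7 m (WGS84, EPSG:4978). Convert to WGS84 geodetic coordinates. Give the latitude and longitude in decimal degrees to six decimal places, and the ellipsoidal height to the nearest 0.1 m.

λ = atan2(Y, X) = 31.11010005°; p = √(X²+Y²) = 5418752.2 m.
Bowring's method on WGS84 (a = 6378137 m, b = 6356752.314 m) gives φ = 31.95540027°, h = 2445.515 m.

lat 31.955400°, lon 31.110100°, h 2445.5 m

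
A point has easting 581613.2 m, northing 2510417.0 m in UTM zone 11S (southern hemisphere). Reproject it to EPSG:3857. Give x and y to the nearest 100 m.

Unproject from UTM 11S (λ₀ = -117°) → φ = -67.51080033°, λ = -115.08779930°.
Web Mercator (R = 6378137 m): x = -12811515.214 m, y = -10303137.945 m.

x -12811500 m, y -10303100 m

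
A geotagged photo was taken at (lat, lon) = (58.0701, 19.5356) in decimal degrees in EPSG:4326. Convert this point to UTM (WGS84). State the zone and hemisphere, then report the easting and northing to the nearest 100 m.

Zone 34N: E 413600 m, N 6437500 m

Longitude 19.5356° lies in the 6° band [18°, 24°), giving zone 34; latitude is north of the equator, so 34N.
Zone 34 central meridian λ₀ = 6×34 − 183 = 21°; Δλ = -1.4644°.
Transverse Mercator on WGS84 with k₀ = 0.9996 gives E = 413613.841 m, N = 6437451.654 m.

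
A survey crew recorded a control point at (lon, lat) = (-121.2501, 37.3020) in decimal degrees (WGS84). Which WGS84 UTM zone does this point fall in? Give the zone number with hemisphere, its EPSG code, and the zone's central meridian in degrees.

UTM zone = ⌊(λ + 180)/6⌋ + 1; -121.2501° ∈ [-126°, -120°) → zone 10.
Hemisphere: N (φ ≥ 0).
Central meridian λ₀ = 6×10 − 183 = -123°.
EPSG code: 32610.

Zone 10N (EPSG:32610), central meridian -123°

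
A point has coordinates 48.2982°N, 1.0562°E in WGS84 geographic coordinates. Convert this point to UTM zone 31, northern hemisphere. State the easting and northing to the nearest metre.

Zone 31 central meridian λ₀ = 6×31 − 183 = 3°; Δλ = -1.9438°.
Transverse Mercator on WGS84 with k₀ = 0.9996 gives E = 355841.991 m, N = 5351270.839 m.

E 355842 m, N 5351271 m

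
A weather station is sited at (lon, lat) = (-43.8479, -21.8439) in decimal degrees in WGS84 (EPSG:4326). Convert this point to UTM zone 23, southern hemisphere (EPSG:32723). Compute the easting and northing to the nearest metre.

E 619056 m, N 7584006 m

Zone 23 central meridian λ₀ = 6×23 − 183 = -45°; Δλ = +1.1521°.
Transverse Mercator on WGS84 with k₀ = 0.9996 gives E = 619056.285 m, N = 7584005.544 m.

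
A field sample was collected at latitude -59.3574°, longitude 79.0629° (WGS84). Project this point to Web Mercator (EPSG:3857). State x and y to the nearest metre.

x 8801242 m, y -8258039 m

Web Mercator is spherical with R = a = 6378137 m.
x = R·λ = 6378137 × 1.379907921 = 8801241.769 m.
y = R·ln tan(π/4 + φ/2) = 6378137 × -1.294741555 = -8258039.017 m.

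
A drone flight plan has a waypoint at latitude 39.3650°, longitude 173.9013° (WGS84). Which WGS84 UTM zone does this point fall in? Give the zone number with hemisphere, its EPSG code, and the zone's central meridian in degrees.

Zone 59N (EPSG:32659), central meridian 171°

UTM zone = ⌊(λ + 180)/6⌋ + 1; 173.9013° ∈ [168°, 174°) → zone 59.
Hemisphere: N (φ ≥ 0).
Central meridian λ₀ = 6×59 − 183 = 171°.
EPSG code: 32659.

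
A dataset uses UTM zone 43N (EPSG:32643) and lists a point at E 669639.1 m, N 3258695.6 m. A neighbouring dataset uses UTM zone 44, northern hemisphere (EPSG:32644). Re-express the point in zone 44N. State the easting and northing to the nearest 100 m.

UTM 43N → geographic: φ = 29.44620015°, λ = 76.74909963°.
UTM 44N (λ₀ = 81°) forward: E = 87556.438 m, N = 3264952.803 m.

E 87600 m, N 3265000 m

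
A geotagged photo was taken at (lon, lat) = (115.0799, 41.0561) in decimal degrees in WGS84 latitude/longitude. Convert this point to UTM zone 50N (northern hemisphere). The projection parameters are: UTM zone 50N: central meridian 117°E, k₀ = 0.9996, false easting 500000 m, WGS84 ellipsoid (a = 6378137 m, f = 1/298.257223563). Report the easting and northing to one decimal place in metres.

E 338649.4 m, N 4546760.8 m

Zone 50 central meridian λ₀ = 6×50 − 183 = 117°; Δλ = -1.9201°.
Transverse Mercator on WGS84 with k₀ = 0.9996 gives E = 338649.442 m, N = 4546760.797 m.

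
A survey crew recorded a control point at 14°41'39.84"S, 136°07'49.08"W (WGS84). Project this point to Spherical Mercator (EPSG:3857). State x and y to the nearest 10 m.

x -15153960 m, y -1654010 m

Web Mercator is spherical with R = a = 6378137 m.
x = R·λ = 6378137 × -2.375921947 = -15153955.678 m.
y = R·ln tan(π/4 + φ/2) = 6378137 × -0.259324284 = -1654005.811 m.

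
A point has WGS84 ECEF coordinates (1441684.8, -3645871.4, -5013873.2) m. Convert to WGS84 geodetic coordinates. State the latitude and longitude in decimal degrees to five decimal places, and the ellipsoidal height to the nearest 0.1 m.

lat -52.16320°, lon -68.42470°, h -113.4 m

λ = atan2(Y, X) = -68.42470014°; p = √(X²+Y²) = 3920565.4 m.
Bowring's method on WGS84 (a = 6378137 m, b = 6356752.314 m) gives φ = -52.16319987°, h = -113.441 m.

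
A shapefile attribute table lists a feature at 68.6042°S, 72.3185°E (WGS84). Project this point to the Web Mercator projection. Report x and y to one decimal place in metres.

x 8050458.6 m, y -10628931.8 m

Web Mercator is spherical with R = a = 6378137 m.
x = R·λ = 6378137 × 1.262195935 = 8050458.595 m.
y = R·ln tan(π/4 + φ/2) = 6378137 × -1.666463387 = -10628931.786 m.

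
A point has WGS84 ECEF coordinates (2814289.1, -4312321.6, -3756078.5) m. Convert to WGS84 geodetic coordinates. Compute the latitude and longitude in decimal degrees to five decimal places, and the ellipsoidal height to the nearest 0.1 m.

λ = atan2(Y, X) = -56.87089959°; p = √(X²+Y²) = 5149402.0 m.
Bowring's method on WGS84 (a = 6378137 m, b = 6356752.314 m) gives φ = -36.29109981°, h = 3046.465 m.

lat -36.29110°, lon -56.87090°, h 3046.5 m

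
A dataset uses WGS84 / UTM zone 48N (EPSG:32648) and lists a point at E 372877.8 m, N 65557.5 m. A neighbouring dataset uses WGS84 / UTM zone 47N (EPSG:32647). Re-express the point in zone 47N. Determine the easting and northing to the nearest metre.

E 1041153 m, N 65782 m

UTM 48N → geographic: φ = 0.59300038°, λ = 103.85760030°.
UTM 47N (λ₀ = 99°) forward: E = 1041153.454 m, N = 65782.235 m.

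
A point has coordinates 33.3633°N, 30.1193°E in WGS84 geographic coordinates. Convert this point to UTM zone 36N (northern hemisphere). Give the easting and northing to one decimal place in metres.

Zone 36 central meridian λ₀ = 6×36 − 183 = 33°; Δλ = -2.8807°.
Transverse Mercator on WGS84 with k₀ = 0.9996 gives E = 231960.325 m, N = 3695271.132 m.

E 231960.3 m, N 3695271.1 m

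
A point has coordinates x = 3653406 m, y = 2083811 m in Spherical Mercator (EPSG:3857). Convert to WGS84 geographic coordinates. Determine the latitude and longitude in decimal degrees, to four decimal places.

R = 6378137 m. λ = x/R = 32.81910449°.
φ = 2·arctan(exp(y/R)) − 90° = 2·arctan(1.38640) − 90° = 18.39479690°.

lat 18.3948°, lon 32.8191°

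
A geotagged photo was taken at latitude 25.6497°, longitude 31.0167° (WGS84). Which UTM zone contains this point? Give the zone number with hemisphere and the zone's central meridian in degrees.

Zone 36N, central meridian 33°

UTM zone = ⌊(λ + 180)/6⌋ + 1; 31.0167° ∈ [30°, 36°) → zone 36.
Hemisphere: N (φ ≥ 0).
Central meridian λ₀ = 6×36 − 183 = 33°.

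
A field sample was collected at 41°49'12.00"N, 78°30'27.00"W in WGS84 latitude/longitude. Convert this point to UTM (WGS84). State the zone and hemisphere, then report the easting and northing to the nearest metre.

Longitude -78.5075° lies in the 6° band [-84°, -78°), giving zone 17; latitude is north of the equator, so 17N.
Zone 17 central meridian λ₀ = 6×17 − 183 = -81°; Δλ = +2.4925°.
Transverse Mercator on WGS84 with k₀ = 0.9996 gives E = 707010.991 m, N = 4632794.740 m.

Zone 17N: E 707011 m, N 4632795 m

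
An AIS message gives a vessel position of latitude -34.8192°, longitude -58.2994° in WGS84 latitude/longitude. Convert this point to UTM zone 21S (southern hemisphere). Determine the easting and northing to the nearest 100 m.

E 381200 m, N 6146200 m

Zone 21 central meridian λ₀ = 6×21 − 183 = -57°; Δλ = -1.2994°.
Transverse Mercator on WGS84 with k₀ = 0.9996 gives E = 381163.806 m, N = 6146237.166 m.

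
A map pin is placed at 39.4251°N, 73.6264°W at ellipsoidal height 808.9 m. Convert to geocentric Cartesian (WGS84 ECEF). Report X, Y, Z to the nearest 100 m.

X 1390900 m, Y -4734000 m, Z 4029400 m

WGS84: a = 6378137 m, e² = 0.006694380; N(φ) = a/√(1−e²sin²φ) = 6386764.729 m.
X = (N+h)·cosφ·cosλ = 1390924.369 m; Y = (N+h)·cosφ·sinλ = -4734007.812 m; Z = (N(1−e²)+h)·sinφ = 4029397.156 m.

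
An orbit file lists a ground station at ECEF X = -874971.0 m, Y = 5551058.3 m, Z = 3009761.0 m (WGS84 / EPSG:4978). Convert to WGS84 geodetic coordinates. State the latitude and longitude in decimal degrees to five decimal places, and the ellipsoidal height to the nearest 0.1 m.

λ = atan2(Y, X) = 98.95740045°; p = √(X²+Y²) = 5619592.7 m.
Bowring's method on WGS84 (a = 6378137 m, b = 6356752.314 m) gives φ = 28.33319969°, h = 1480.570 m.

lat 28.33320°, lon 98.95740°, h 1480.6 m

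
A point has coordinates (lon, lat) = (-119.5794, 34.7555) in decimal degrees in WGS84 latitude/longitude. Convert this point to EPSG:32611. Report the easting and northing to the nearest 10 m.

Zone 11 central meridian λ₀ = 6×11 − 183 = -117°; Δλ = -2.5794°.
Transverse Mercator on WGS84 with k₀ = 0.9996 gives E = 263899.352 m, N = 3848960.377 m.

E 263900 m, N 3848960 m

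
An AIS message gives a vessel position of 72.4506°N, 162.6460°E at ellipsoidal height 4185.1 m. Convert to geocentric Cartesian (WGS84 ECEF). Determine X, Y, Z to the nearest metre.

X -1842459 m, Y 575768 m, Z 6063026 m

WGS84: a = 6378137 m, e² = 0.006694380; N(φ) = a/√(1−e²sin²φ) = 6397633.854 m.
X = (N+h)·cosφ·cosλ = -1842459.205 m; Y = (N+h)·cosφ·sinλ = 575767.632 m; Z = (N(1−e²)+h)·sinφ = 6063026.353 m.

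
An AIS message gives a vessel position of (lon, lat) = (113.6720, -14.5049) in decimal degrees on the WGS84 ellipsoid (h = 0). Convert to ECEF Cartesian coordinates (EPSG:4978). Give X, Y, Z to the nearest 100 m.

WGS84: a = 6378137 m, e² = 0.006694380; N(φ) = a/√(1−e²sin²φ) = 6379476.669 m.
X = (N+h)·cosφ·cosλ = -2479721.225 m; Y = (N+h)·cosφ·sinλ = 5656471.637 m; Z = (N(1−e²)+h)·sinφ = -1587125.166 m.

X -2479700 m, Y 5656500 m, Z -1587100 m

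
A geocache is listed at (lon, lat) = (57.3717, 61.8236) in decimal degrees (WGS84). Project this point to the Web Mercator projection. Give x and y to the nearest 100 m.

Web Mercator is spherical with R = a = 6378137 m.
x = R·λ = 6378137 × 1.001325062 = 6386588.430 m.
y = R·ln tan(π/4 + φ/2) = 6378137 × 1.382446944 = 8817436.002 m.

x 6386600 m, y 8817400 m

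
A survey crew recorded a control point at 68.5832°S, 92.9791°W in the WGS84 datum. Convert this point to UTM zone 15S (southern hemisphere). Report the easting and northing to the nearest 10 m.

E 500850 m, N 2392110 m

Zone 15 central meridian λ₀ = 6×15 − 183 = -93°; Δλ = +0.0209°.
Transverse Mercator on WGS84 with k₀ = 0.9996 gives E = 500851.684 m, N = 2392111.643 m.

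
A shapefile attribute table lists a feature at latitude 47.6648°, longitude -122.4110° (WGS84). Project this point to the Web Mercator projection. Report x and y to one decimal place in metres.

Web Mercator is spherical with R = a = 6378137 m.
x = R·λ = 6378137 × -2.136474991 = -13626730.187 m.
y = R·ln tan(π/4 + φ/2) = 6378137 × 0.948751896 = 6051269.569 m.

x -13626730.2 m, y 6051269.6 m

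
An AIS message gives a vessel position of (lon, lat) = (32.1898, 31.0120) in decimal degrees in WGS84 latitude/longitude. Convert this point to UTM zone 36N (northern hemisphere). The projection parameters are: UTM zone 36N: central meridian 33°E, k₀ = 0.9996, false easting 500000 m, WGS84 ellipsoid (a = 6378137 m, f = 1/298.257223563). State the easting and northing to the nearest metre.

Zone 36 central meridian λ₀ = 6×36 − 183 = 33°; Δλ = -0.8102°.
Transverse Mercator on WGS84 with k₀ = 0.9996 gives E = 422661.867 m, N = 3431213.572 m.

E 422662 m, N 3431214 m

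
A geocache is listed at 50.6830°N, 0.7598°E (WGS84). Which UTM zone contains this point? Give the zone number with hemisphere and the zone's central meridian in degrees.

Zone 31N, central meridian 3°

UTM zone = ⌊(λ + 180)/6⌋ + 1; 0.7598° ∈ [0°, 6°) → zone 31.
Hemisphere: N (φ ≥ 0).
Central meridian λ₀ = 6×31 − 183 = 3°.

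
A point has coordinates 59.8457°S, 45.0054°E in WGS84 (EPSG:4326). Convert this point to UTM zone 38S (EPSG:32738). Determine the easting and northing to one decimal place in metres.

Zone 38 central meridian λ₀ = 6×38 − 183 = 45°; Δλ = +0.0054°.
Transverse Mercator on WGS84 with k₀ = 0.9996 gives E = 500302.601 m, N = 3365772.634 m.

E 500302.6 m, N 3365772.6 m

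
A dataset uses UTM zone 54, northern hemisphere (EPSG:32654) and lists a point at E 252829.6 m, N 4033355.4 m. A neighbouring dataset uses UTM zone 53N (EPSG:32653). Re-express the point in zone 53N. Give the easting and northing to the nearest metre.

UTM 54N → geographic: φ = 36.41359957°, λ = 138.24340033°.
UTM 53N (λ₀ = 135°) forward: E = 790832.192 m, N = 4034713.730 m.

E 790832 m, N 4034714 m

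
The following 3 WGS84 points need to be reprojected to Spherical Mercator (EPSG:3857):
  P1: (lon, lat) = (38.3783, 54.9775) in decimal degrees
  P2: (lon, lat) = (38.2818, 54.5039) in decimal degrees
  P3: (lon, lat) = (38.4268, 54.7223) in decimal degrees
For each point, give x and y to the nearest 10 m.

Web Mercator: x = R·λ, y = R·ln tan(π/4+φ/2), R = 6378137 m.
P1 (54.9775°, 38.3783°) → (4272252.814, 7357500.546) m.
P2 (54.5039°, 38.2818°) → (4261510.483, 7266172.476) m.
P3 (54.7223°, 38.4268°) → (4277651.809, 7308155.671) m.

P1: x 4272250 m, y 7357500 m; P2: x 4261510 m, y 7266170 m; P3: x 4277650 m, y 7308160 m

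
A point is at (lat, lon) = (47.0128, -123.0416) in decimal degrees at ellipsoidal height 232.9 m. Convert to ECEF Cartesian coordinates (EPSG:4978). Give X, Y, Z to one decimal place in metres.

WGS84: a = 6378137 m, e² = 0.006694380; N(φ) = a/√(1−e²sin²φ) = 6389591.569 m.
X = (N+h)·cosφ·cosλ = -2375538.780 m; Y = (N+h)·cosφ·sinλ = -3652200.891 m; Z = (N(1−e²)+h)·sinφ = 4642905.516 m.

X -2375538.8 m, Y -3652200.9 m, Z 4642905.5 m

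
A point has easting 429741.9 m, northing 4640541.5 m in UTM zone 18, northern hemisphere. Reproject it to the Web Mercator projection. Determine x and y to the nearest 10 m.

x -8443270 m, y 5148060 m

Unproject from UTM 18N (λ₀ = -75°) → φ = 41.91369993°, λ = -75.84720010°.
Web Mercator (R = 6378137 m): x = -8443271.693 m, y = 5148060.866 m.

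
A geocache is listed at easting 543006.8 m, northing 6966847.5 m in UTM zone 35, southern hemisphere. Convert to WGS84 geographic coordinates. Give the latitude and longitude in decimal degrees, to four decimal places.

Zone 35S: λ₀ = 27°, k₀ = 0.9996, false easting 500000 m, false northing 10000000 m.
Meridian distance M = (N − FN)/k₀ = -3034366.2 m.
Inverse transverse Mercator on WGS84 gives φ = -27.42109961°, λ = 27.43509992°.

lat -27.4211°, lon 27.4351°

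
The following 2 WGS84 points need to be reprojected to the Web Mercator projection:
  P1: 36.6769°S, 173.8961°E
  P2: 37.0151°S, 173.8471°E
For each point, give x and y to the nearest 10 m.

P1: x 19358030 m, y -4394170 m; P2: x 19352570 m, y -4441210 m

Web Mercator: x = R·λ, y = R·ln tan(π/4+φ/2), R = 6378137 m.
P1 (-36.6769°, 173.8961°) → (19358025.303, -4394165.995) m.
P2 (-37.0151°, 173.8471°) → (19352570.648, -4441211.742) m.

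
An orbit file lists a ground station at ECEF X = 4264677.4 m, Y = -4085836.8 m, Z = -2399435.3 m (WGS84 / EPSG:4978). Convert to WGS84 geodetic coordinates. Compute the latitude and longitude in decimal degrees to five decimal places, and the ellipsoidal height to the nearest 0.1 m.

lat -22.24480°, lon -43.77310°, h -235.5 m

λ = atan2(Y, X) = -43.77310006°; p = √(X²+Y²) = 5906059.2 m.
Bowring's method on WGS84 (a = 6378137 m, b = 6356752.314 m) gives φ = -22.24479974°, h = -235.455 m.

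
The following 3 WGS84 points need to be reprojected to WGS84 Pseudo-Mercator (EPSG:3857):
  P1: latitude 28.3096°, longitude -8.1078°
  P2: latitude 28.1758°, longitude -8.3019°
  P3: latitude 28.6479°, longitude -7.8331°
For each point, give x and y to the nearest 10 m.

P1: x -902560 m, y 3288060 m; P2: x -924160 m, y 3271160 m; P3: x -871980 m, y 3330910 m

Web Mercator: x = R·λ, y = R·ln tan(π/4+φ/2), R = 6378137 m.
P1 (28.3096°, -8.1078°) → (-902556.167, 3288063.638) m.
P2 (28.1758°, -8.3019°) → (-924163.281, 3271156.282) m.
P3 (28.6479°, -7.8331°) → (-871976.703, 3330907.469) m.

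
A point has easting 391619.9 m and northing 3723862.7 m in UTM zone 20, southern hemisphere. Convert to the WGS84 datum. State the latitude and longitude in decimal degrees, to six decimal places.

Zone 20S: λ₀ = -63°, k₀ = 0.9996, false easting 500000 m, false northing 10000000 m.
Meridian distance M = (N − FN)/k₀ = -6278648.8 m.
Inverse transverse Mercator on WGS84 gives φ = -56.61690012°, λ = -64.76610071°.

lat -56.616900°, lon -64.766101°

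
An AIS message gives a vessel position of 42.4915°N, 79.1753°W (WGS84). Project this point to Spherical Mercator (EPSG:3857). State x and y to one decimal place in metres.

Web Mercator is spherical with R = a = 6378137 m.
x = R·λ = 6378137 × -1.381869671 = -8813754.079 m.
y = R·ln tan(π/4 + φ/2) = 6378137 × 0.820755415 = 5234890.479 m.

x -8813754.1 m, y 5234890.5 m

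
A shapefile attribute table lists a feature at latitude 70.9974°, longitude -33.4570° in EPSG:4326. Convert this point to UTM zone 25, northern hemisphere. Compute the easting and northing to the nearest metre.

E 483392 m, N 7877169 m

Zone 25 central meridian λ₀ = 6×25 − 183 = -33°; Δλ = -0.4570°.
Transverse Mercator on WGS84 with k₀ = 0.9996 gives E = 483392.180 m, N = 7877169.414 m.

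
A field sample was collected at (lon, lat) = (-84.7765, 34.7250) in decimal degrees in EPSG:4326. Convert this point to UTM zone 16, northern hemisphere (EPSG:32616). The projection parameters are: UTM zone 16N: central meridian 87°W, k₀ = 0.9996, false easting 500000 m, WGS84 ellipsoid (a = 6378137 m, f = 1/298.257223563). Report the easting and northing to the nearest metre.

Zone 16 central meridian λ₀ = 6×16 − 183 = -87°; Δλ = +2.2235°.
Transverse Mercator on WGS84 with k₀ = 0.9996 gives E = 703592.617 m, N = 3844798.299 m.

E 703593 m, N 3844798 m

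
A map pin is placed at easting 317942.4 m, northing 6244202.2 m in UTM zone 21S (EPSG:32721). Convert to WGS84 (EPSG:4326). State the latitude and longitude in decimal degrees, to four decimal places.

Zone 21S: λ₀ = -57°, k₀ = 0.9996, false easting 500000 m, false northing 10000000 m.
Meridian distance M = (N − FN)/k₀ = -3757300.7 m.
Inverse transverse Mercator on WGS84 gives φ = -33.92690023°, λ = -58.96960029°.

lat -33.9269°, lon -58.9696°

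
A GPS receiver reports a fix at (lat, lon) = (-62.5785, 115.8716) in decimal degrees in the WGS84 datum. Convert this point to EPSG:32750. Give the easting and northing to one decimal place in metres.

E 442023.3 m, N 3060864.9 m

Zone 50 central meridian λ₀ = 6×50 − 183 = 117°; Δλ = -1.1284°.
Transverse Mercator on WGS84 with k₀ = 0.9996 gives E = 442023.309 m, N = 3060864.883 m.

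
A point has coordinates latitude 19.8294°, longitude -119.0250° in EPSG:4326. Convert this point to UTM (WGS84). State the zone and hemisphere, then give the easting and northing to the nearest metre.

Zone 11N: E 287913 m, N 2193875 m

Longitude -119.0250° lies in the 6° band [-120°, -114°), giving zone 11; latitude is north of the equator, so 11N.
Zone 11 central meridian λ₀ = 6×11 − 183 = -117°; Δλ = -2.0250°.
Transverse Mercator on WGS84 with k₀ = 0.9996 gives E = 287912.920 m, N = 2193874.624 m.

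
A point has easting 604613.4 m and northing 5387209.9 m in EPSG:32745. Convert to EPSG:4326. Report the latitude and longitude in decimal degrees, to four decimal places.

Zone 45S: λ₀ = 87°, k₀ = 0.9996, false easting 500000 m, false northing 10000000 m.
Meridian distance M = (N − FN)/k₀ = -4614636.0 m.
Inverse transverse Mercator on WGS84 gives φ = -41.66000017°, λ = 88.25649962°.

lat -41.6600°, lon 88.2565°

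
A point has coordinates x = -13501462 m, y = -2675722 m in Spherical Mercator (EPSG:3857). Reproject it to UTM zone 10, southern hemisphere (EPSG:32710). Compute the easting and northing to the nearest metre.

E 675232 m, N 7415488 m

Web Mercator inverse (R = 6378137 m) → φ = -23.36089894°, λ = -121.28569673°.
UTM 10S forward: E = 675231.930 m, N = 7415488.226 m.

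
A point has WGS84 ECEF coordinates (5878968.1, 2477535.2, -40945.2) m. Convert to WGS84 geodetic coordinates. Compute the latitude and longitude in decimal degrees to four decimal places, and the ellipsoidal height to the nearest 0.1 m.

lat -0.3702°, lon 22.8517°, h 1685.4 m

λ = atan2(Y, X) = 22.85170016°; p = √(X²+Y²) = 6379690.2 m.
Bowring's method on WGS84 (a = 6378137 m, b = 6356752.314 m) gives φ = -0.37019993°, h = 1685.442 m.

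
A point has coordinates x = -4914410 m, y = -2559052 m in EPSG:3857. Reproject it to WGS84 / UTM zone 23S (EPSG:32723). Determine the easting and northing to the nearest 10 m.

E 587810 m, N 7523170 m

Web Mercator inverse (R = 6378137 m) → φ = -22.39529694°, λ = -44.14689615°.
UTM 23S forward: E = 587814.285 m, N = 7523169.064 m.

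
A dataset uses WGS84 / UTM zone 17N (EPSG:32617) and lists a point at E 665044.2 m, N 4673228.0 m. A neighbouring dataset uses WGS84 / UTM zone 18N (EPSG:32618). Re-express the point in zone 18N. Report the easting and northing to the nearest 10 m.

E 169620 m, N 4679050 m

UTM 17N → geographic: φ = 42.19379968°, λ = -79.00110028°.
UTM 18N (λ₀ = -75°) forward: E = 169619.116 m, N = 4679048.405 m.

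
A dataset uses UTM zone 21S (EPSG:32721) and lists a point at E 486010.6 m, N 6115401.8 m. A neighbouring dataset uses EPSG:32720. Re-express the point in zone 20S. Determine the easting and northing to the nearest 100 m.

UTM 21S → geographic: φ = -35.10409969°, λ = -57.15350031°.
UTM 20S (λ₀ = -63°) forward: E = 1033141.301 m, N = 6099738.136 m.

E 1033100 m, N 6099700 m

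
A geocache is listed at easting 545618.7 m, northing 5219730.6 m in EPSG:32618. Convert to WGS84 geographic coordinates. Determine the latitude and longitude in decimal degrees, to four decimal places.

lat 47.1295°, lon -74.3985°

Zone 18N: λ₀ = -75°, k₀ = 0.9996, false easting 500000 m.
Meridian distance M = (N − FN)/k₀ = 5221819.3 m.
Inverse transverse Mercator on WGS84 gives φ = 47.12949966°, λ = -74.39850019°.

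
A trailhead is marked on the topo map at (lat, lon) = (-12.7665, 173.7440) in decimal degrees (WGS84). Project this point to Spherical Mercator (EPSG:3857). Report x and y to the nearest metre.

Web Mercator is spherical with R = a = 6378137 m.
x = R·λ = 6378137 × 3.032404856 = 19341093.608 m.
y = R·ln tan(π/4 + φ/2) = 6378137 × -0.224684404 = -1433067.914 m.

x 19341094 m, y -1433068 m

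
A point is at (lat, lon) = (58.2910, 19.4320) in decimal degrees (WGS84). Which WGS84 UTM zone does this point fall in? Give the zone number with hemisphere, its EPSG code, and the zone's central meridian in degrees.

UTM zone = ⌊(λ + 180)/6⌋ + 1; 19.4320° ∈ [18°, 24°) → zone 34.
Hemisphere: N (φ ≥ 0).
Central meridian λ₀ = 6×34 − 183 = 21°.
EPSG code: 32634.

Zone 34N (EPSG:32634), central meridian 21°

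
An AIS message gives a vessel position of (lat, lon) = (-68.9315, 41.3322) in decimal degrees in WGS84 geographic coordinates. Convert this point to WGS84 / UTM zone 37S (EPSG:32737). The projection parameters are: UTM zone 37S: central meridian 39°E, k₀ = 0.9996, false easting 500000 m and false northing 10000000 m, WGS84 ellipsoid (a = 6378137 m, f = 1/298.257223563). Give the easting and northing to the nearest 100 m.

Zone 37 central meridian λ₀ = 6×37 − 183 = 39°; Δλ = +2.3322°.
Transverse Mercator on WGS84 with k₀ = 0.9996 gives E = 593545.563 m, N = 2351498.983 m.

E 593500 m, N 2351500 m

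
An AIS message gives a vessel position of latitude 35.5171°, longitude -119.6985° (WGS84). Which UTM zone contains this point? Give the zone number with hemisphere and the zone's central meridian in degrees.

UTM zone = ⌊(λ + 180)/6⌋ + 1; -119.6985° ∈ [-120°, -114°) → zone 11.
Hemisphere: N (φ ≥ 0).
Central meridian λ₀ = 6×11 − 183 = -117°.

Zone 11N, central meridian -117°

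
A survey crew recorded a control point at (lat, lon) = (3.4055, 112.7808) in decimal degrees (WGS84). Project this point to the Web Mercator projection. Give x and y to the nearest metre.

x 12554701 m, y 379322 m

Web Mercator is spherical with R = a = 6378137 m.
x = R·λ = 6378137 × 1.968396293 = 12554701.227 m.
y = R·ln tan(π/4 + φ/2) = 6378137 × 0.059472215 = 379321.935 m.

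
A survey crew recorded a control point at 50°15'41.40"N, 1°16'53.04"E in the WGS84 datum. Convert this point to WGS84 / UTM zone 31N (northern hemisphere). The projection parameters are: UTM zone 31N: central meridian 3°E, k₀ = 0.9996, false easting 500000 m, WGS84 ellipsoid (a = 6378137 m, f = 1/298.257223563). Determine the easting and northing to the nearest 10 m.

Zone 31 central meridian λ₀ = 6×31 − 183 = 3°; Δλ = -1.7186°.
Transverse Mercator on WGS84 with k₀ = 0.9996 gives E = 377505.664 m, N = 5569119.013 m.

E 377510 m, N 5569120 m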